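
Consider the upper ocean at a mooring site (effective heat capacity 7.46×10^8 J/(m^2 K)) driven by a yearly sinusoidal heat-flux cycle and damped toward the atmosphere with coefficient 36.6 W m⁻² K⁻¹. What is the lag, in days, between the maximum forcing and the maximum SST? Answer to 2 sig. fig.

Areal heat capacity C = 7.46×10^8 J/(m^2 K) (given).
ω = 2π / 3.15×10^7 s = 1.99×10^-7 s⁻¹.
Phase lag φ = arctan(Cω/λ) = arctan(149/36.6) = 1.33 rad.
Time lag = φ / ω = 1.33 / 1.99×10^-7 = 6.67×10^6 s = 77.2 days.

77 days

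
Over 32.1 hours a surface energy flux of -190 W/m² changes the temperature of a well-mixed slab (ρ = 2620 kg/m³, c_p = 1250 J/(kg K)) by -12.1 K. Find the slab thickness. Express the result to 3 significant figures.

0.554 m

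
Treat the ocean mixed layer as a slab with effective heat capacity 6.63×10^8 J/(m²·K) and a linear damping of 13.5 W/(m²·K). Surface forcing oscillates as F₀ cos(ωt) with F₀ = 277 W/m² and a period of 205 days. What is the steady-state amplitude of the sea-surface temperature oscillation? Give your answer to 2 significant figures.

1.2 K

Areal heat capacity C = 6.63×10^8 J/(m²·K) (given).
Angular frequency ω = 2π / T = 2π / 1.77×10^7 s = 3.55×10^-7 s⁻¹.
√((Cω)² + λ²) = √((235)² + 13.5²) = 236 W/(m²·K).
Amplitude A = F₀ / √((Cω)²+λ²) = 277 / 236 = 1.18 K.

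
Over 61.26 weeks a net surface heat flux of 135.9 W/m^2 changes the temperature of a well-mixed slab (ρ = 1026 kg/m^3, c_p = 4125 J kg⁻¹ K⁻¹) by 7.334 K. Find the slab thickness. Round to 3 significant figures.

Heat input Q = F Δt = 135.9 × 3.71×10^7 s = 5.04×10^9 J/m².
Required areal heat capacity C = Q / ΔT = 6.87×10^8 J/(m²·K).
Depth D = C / (ρ c_p) = 6.87×10^8 / (1026 × 4125) = 162 m.

162 m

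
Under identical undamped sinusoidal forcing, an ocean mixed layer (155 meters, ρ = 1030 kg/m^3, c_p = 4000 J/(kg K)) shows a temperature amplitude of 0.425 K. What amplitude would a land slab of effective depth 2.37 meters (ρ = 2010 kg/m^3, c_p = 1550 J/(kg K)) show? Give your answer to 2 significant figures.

C_ocean = 6.39×10^8 J/(m²·K); C_land = 7.38×10^6 J/(m²·K).
A ∝ 1/C ⇒ A_land = A_ocean × C_ocean/C_land = 0.425 × 86.5 = 36.8 K.

37 K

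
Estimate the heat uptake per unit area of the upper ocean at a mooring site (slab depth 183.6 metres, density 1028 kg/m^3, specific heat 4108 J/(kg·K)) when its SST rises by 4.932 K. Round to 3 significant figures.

Areal heat capacity C = ρ c_p D = 1028 × 4108 × 183.6 = 7.75×10^8 J/(m²·K).
ΔQ = C ΔT = 7.75×10^8 × 4.932 = 3.82×10^9 J/m².

3.82×10^9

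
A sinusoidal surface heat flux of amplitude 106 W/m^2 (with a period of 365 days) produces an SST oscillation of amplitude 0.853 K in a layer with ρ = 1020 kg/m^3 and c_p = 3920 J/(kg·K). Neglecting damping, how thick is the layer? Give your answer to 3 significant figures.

ω = 2π / 3.15×10^7 s = 1.99×10^-7 s⁻¹.
Required C = F₀ / (A ω) = 106 / (0.853 × 1.99×10^-7) = 6.24×10^8 J/(m²·K).
D = C / (ρ c_p) = 6.24×10^8 / (1020 × 3920) = 156 m.

156 m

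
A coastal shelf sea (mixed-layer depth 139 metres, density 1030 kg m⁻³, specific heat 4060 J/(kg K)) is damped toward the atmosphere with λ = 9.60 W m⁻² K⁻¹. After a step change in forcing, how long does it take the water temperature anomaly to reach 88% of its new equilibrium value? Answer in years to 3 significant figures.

4.07 years

Areal heat capacity C = ρ c_p D = 1030 × 4060 × 139 = 5.81×10^8 J/(m²·K).
τ = C / λ = 5.81×10^8 / 9.60 = 6.05×10^7 s.
Fraction reached: 1 − e^(−t/τ) = 0.88 ⇒ t = −τ ln(1 − 0.88) = τ × 2.12.
t = 1.28×10^8 s = 4.07 years.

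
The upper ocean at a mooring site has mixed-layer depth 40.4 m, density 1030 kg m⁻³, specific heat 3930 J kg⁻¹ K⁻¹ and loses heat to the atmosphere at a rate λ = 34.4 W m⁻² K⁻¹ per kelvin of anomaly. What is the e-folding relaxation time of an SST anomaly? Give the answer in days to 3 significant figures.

55.0 days

Areal heat capacity C = ρ c_p D = 1030 × 3930 × 40.4 = 1.64×10^8 J/(m²·K).
Relaxation time τ = C / λ = 1.64×10^8 / 34.4 = 4.75×10^6 s.
In days: 4.75×10^6 s / (86400 s/day) = 55.0 days.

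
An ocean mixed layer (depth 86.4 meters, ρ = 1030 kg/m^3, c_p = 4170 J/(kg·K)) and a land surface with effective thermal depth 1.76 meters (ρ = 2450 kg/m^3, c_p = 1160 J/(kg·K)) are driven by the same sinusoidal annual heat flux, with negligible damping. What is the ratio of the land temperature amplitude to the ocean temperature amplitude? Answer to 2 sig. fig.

74

C_ocean = 1030 × 4170 × 86.4 = 3.71×10^8 J/(m²·K).
C_land = 2450 × 1160 × 1.76 = 5.00×10^6 J/(m²·K).
Undamped amplitude ∝ 1/C, so A_land/A_ocean = C_ocean/C_land = 74.2.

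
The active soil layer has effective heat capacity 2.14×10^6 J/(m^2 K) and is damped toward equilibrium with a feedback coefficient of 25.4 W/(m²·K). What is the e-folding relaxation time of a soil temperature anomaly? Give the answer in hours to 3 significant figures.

23.4 hours

Areal heat capacity C = 2.14×10^6 J/(m^2 K) (given).
Relaxation time τ = C / λ = 2.14×10^6 / 25.4 = 84300 s.
In hours: 84300 s / (3600 s/hour) = 23.4 hours.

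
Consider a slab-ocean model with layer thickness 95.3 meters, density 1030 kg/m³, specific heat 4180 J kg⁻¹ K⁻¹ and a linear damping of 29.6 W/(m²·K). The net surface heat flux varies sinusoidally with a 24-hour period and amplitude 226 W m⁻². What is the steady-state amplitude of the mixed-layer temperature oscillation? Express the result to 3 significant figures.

0.00757 K

Areal heat capacity C = ρ c_p D = 1030 × 4180 × 95.3 = 4.10×10^8 J m⁻² K⁻¹.
Angular frequency ω = 2π / T = 2π / 86400 s = 7.27×10^-5 s⁻¹.
√((Cω)² + λ²) = √((29800)² + 29.6²) = 29800 W/(m²·K).
Amplitude A = F₀ / √((Cω)²+λ²) = 226 / 29800 = 0.00757 K.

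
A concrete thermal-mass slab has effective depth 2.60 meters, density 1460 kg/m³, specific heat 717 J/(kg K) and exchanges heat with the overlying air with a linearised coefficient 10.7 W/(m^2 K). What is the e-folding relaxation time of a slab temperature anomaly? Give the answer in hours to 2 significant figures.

71 hours

Areal heat capacity C = ρ c_p D = 1460 × 717 × 2.60 = 2.72×10^6 J/(m^2 K).
Relaxation time τ = C / λ = 2.72×10^6 / 10.7 = 2.54×10^5 s.
In hours: 2.54×10^5 s / (3600 s/hour) = 70.7 hours.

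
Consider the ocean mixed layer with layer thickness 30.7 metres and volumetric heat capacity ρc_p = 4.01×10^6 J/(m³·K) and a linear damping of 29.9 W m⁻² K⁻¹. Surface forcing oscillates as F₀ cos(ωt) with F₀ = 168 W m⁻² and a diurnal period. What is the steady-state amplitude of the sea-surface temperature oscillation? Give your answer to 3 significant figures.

Areal heat capacity C = ρc_p × D = 4.01×10^6 × 30.7 = 1.23×10^8 J/(m²·K).
Angular frequency ω = 2π / T = 2π / 86400 s = 7.27×10^-5 s⁻¹.
√((Cω)² + λ²) = √((8950)² + 29.9²) = 8950 W/(m²·K).
Amplitude A = F₀ / √((Cω)²+λ²) = 168 / 8950 = 0.0188 K.

0.0188 K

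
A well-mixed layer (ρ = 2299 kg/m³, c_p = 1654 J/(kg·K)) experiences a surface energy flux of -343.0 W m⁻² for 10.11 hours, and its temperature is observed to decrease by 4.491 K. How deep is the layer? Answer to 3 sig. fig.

Heat input Q = F Δt = -343.0 × 36400 s = -1.25×10^7 J/m².
Required areal heat capacity C = Q / ΔT = 2.78×10^6 J/(m²·K).
Depth D = C / (ρ c_p) = 2.78×10^6 / (2299 × 1654) = 0.731 m.

0.731 m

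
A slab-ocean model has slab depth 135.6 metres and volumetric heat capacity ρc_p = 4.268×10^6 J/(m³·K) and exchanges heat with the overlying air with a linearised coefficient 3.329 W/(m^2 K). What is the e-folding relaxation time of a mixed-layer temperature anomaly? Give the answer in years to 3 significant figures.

Areal heat capacity C = ρc_p × D = 4.268×10^6 × 135.6 = 5.79×10^8 J m⁻² K⁻¹.
Relaxation time τ = C / λ = 5.79×10^8 / 3.329 = 1.74×10^8 s.
In years: 1.74×10^8 s / (3.156×10^7 s/year) = 5.51 years.

5.51 years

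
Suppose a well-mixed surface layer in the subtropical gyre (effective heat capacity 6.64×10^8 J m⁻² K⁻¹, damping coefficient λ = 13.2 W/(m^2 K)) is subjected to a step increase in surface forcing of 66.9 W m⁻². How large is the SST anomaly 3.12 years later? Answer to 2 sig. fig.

Areal heat capacity C = 6.64×10^8 J m⁻² K⁻¹ (given).
τ = C / λ = 6.64×10^8 / 13.2 = 5.03×10^7 s.
Equilibrium anomaly ΔT_eq = F / λ = 66.9 / 13.2 = 5.07 K.
t = 3.12 years = 9.85×10^7 s, so t/τ = 1.96.
ΔT(t) = ΔT_eq (1 − e^(−t/τ)) = 5.07 × (1 − e^−1.96) = 4.35 K.

4.4 K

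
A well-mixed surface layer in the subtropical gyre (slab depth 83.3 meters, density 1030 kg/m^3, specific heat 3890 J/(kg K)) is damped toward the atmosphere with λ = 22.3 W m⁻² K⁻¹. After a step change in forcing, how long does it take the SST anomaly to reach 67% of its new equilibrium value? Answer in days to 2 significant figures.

190 days

Areal heat capacity C = ρ c_p D = 1030 × 3890 × 83.3 = 3.34×10^8 J/(m^2 K).
τ = C / λ = 3.34×10^8 / 22.3 = 1.50×10^7 s.
Fraction reached: 1 − e^(−t/τ) = 0.67 ⇒ t = −τ ln(1 − 0.67) = τ × 1.11.
t = 1.66×10^7 s = 192 days.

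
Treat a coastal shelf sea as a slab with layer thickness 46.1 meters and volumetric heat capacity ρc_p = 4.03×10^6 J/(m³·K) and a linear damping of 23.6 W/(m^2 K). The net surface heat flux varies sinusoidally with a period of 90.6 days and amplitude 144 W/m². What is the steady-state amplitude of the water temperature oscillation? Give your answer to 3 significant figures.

Areal heat capacity C = ρc_p × D = 4.03×10^6 × 46.1 = 1.86×10^8 J m⁻² K⁻¹.
Angular frequency ω = 2π / T = 2π / 7.83×10^6 s = 8.03×10^-7 s⁻¹.
√((Cω)² + λ²) = √((149)² + 23.6²) = 151 W/(m²·K).
Amplitude A = F₀ / √((Cω)²+λ²) = 144 / 151 = 0.954 K.

0.954 K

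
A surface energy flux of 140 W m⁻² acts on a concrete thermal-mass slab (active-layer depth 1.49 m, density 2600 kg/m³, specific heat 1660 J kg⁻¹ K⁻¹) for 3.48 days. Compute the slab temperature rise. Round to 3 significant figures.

Areal heat capacity C = ρ c_p D = 2600 × 1660 × 1.49 = 6.43×10^6 J/(m^2 K).
Net heat input Q = F Δt = 140 × (3.48 days × 86400 s/day) = 4.21×10^7 J/m².
ΔT = Q / C = 4.21×10^7 / 6.43×10^6 = 6.55 K.

6.55 K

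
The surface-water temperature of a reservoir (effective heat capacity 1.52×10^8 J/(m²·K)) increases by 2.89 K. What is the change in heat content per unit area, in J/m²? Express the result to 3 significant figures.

Areal heat capacity C = 1.52×10^8 J/(m²·K) (given).
ΔQ = C ΔT = 1.52×10^8 × 2.89 = 4.39×10^8 J/m².

4.39×10^8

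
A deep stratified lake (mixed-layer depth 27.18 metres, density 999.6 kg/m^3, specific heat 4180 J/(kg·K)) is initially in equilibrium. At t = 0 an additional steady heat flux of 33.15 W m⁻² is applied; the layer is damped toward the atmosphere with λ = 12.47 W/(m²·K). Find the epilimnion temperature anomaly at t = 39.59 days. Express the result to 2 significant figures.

Areal heat capacity C = ρ c_p D = 999.6 × 4180 × 27.18 = 1.14×10^8 J/(m^2 K).
τ = C / λ = 1.14×10^8 / 12.47 = 9.11×10^6 s.
Equilibrium anomaly ΔT_eq = F / λ = 33.15 / 12.47 = 2.66 K.
t = 39.59 days = 3.42×10^6 s, so t/τ = 0.376.
ΔT(t) = ΔT_eq (1 − e^(−t/τ)) = 2.66 × (1 − e^−0.376) = 0.832 K.

0.83 K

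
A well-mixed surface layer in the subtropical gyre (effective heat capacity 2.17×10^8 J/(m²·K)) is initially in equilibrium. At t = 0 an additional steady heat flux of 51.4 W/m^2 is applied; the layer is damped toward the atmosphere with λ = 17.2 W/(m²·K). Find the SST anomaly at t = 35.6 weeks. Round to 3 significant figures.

2.45 K

Areal heat capacity C = 2.17×10^8 J/(m²·K) (given).
τ = C / λ = 2.17×10^8 / 17.2 = 1.26×10^7 s.
Equilibrium anomaly ΔT_eq = F / λ = 51.4 / 17.2 = 2.99 K.
t = 35.6 weeks = 2.15×10^7 s, so t/τ = 1.71.
ΔT(t) = ΔT_eq (1 − e^(−t/τ)) = 2.99 × (1 − e^−1.71) = 2.45 K.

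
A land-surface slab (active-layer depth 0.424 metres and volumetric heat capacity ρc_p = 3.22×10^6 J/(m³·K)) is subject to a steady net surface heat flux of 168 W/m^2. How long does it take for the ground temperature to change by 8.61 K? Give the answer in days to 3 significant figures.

0.810 days

Areal heat capacity C = ρc_p × D = 3.22×10^6 × 0.424 = 1.37×10^6 J/(m²·K).
Time required: Δt = C ΔT / F = 1.37×10^6 × 8.61 / 168 = 70000 s.
In days: 70000 s / (86400 s/day) = 0.810 days.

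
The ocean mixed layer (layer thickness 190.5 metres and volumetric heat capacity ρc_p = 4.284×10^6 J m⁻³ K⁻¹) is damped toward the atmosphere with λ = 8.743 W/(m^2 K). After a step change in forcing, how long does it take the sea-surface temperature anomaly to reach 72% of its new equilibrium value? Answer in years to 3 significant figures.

3.77 years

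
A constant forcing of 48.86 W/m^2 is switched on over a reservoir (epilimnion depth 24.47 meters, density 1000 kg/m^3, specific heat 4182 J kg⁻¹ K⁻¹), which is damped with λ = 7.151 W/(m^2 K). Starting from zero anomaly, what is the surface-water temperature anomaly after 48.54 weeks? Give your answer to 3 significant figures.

Areal heat capacity C = ρ c_p D = 1000 × 4182 × 24.47 = 1.02×10^8 J/(m^2 K).
τ = C / λ = 1.02×10^8 / 7.151 = 1.43×10^7 s.
Equilibrium anomaly ΔT_eq = F / λ = 48.86 / 7.151 = 6.83 K.
t = 48.54 weeks = 2.94×10^7 s, so t/τ = 2.05.
ΔT(t) = ΔT_eq (1 − e^(−t/τ)) = 6.83 × (1 − e^−2.05) = 5.95 K.

5.95 K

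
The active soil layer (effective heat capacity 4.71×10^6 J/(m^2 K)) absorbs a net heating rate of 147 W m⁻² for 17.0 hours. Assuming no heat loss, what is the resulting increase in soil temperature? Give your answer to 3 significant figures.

1.91 K

Areal heat capacity C = 4.71×10^6 J/(m^2 K) (given).
Net heat input Q = F Δt = 147 × (17.0 hours × 3600 s/hour) = 9.00×10^6 J/m².
ΔT = Q / C = 9.00×10^6 / 4.71×10^6 = 1.91 K.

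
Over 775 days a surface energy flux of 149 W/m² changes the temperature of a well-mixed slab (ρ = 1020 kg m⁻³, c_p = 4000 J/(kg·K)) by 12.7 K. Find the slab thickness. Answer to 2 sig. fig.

Heat input Q = F Δt = 149 × 6.70×10^7 s = 9.98×10^9 J/m².
Required areal heat capacity C = Q / ΔT = 7.86×10^8 J/(m²·K).
Depth D = C / (ρ c_p) = 7.86×10^8 / (1020 × 4000) = 193 m.

190 m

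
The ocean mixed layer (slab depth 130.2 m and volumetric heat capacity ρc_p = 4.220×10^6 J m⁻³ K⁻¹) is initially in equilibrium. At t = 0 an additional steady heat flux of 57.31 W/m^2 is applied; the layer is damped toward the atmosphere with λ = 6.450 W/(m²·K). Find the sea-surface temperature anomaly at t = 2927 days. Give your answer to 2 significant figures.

Areal heat capacity C = ρc_p × D = 4.220×10^6 × 130.2 = 5.49×10^8 J m⁻² K⁻¹.
τ = C / λ = 5.49×10^8 / 6.450 = 8.52×10^7 s.
Equilibrium anomaly ΔT_eq = F / λ = 57.31 / 6.450 = 8.89 K.
t = 2927 days = 2.53×10^8 s, so t/τ = 2.97.
ΔT(t) = ΔT_eq (1 − e^(−t/τ)) = 8.89 × (1 − e^−2.97) = 8.43 K.

8.4 K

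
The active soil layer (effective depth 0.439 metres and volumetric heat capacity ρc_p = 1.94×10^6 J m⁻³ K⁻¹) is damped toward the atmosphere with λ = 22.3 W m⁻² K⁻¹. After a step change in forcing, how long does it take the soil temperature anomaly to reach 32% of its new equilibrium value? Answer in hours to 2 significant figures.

4.1 hours

Areal heat capacity C = ρc_p × D = 1.94×10^6 × 0.439 = 8.52×10^5 J m⁻² K⁻¹.
τ = C / λ = 8.52×10^5 / 22.3 = 38200 s.
Fraction reached: 1 − e^(−t/τ) = 0.32 ⇒ t = −τ ln(1 − 0.32) = τ × 0.386.
t = 14700 s = 4.09 hours.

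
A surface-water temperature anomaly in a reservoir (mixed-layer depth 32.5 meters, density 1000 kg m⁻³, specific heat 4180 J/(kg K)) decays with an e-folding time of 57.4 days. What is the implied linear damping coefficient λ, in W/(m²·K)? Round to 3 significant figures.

27.4

Areal heat capacity C = ρ c_p D = 1000 × 4180 × 32.5 = 1.36×10^8 J/(m^2 K).
τ = 57.4 days = 4.96×10^6 s.
λ = C / τ = 1.36×10^8 / 4.96×10^6 = 27.4 W/(m²·K).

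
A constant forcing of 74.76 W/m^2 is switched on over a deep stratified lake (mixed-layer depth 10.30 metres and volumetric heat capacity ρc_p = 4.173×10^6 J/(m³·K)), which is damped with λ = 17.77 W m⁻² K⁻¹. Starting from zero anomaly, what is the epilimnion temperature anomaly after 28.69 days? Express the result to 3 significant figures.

2.70 K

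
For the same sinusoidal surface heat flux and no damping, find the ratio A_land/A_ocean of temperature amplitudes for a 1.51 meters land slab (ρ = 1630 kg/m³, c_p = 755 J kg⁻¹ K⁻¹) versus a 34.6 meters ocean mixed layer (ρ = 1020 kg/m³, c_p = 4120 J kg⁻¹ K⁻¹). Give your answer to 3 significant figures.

C_ocean = 1020 × 4120 × 34.6 = 1.45×10^8 J/(m²·K).
C_land = 1630 × 755 × 1.51 = 1.86×10^6 J/(m²·K).
Undamped amplitude ∝ 1/C, so A_land/A_ocean = C_ocean/C_land = 78.2.

78.2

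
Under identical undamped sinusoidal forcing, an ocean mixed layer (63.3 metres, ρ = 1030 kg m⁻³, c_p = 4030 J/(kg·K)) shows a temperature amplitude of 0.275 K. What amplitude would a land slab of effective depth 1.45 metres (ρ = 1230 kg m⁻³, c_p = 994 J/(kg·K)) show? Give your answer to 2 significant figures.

C_ocean = 2.63×10^8 J/(m²·K); C_land = 1.77×10^6 J/(m²·K).
A ∝ 1/C ⇒ A_land = A_ocean × C_ocean/C_land = 0.275 × 148 = 40.8 K.

41 K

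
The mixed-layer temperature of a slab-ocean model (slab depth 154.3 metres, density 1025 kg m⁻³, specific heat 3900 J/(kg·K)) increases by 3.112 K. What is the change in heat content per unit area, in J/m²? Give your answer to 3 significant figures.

Areal heat capacity C = ρ c_p D = 1025 × 3900 × 154.3 = 6.17×10^8 J/(m²·K).
ΔQ = C ΔT = 6.17×10^8 × 3.112 = 1.92×10^9 J/m².

1.92×10^9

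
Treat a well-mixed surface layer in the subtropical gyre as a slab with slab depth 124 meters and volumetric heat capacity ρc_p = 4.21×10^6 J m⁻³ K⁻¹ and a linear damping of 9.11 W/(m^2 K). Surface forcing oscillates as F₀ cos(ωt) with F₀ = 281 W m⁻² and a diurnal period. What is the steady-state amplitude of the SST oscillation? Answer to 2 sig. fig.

Areal heat capacity C = ρc_p × D = 4.21×10^6 × 124 = 5.22×10^8 J/(m^2 K).
Angular frequency ω = 2π / T = 2π / 86400 s = 7.27×10^-5 s⁻¹.
√((Cω)² + λ²) = √((38000)² + 9.11²) = 38000 W/(m²·K).
Amplitude A = F₀ / √((Cω)²+λ²) = 281 / 38000 = 0.00740 K.

0.0074 K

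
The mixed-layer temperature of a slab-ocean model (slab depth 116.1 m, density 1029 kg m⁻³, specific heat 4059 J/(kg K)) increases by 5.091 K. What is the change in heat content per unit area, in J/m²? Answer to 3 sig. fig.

2.47×10^9

Areal heat capacity C = ρ c_p D = 1029 × 4059 × 116.1 = 4.85×10^8 J/(m²·K).
ΔQ = C ΔT = 4.85×10^8 × 5.091 = 2.47×10^9 J/m².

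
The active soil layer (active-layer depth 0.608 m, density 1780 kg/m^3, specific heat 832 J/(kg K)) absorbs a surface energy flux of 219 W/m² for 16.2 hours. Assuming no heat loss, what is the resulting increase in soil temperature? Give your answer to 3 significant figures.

14.2 K

Areal heat capacity C = ρ c_p D = 1780 × 832 × 0.608 = 9.00×10^5 J/(m^2 K).
Net heat input Q = F Δt = 219 × (16.2 hours × 3600 s/hour) = 1.28×10^7 J/m².
ΔT = Q / C = 1.28×10^7 / 9.00×10^5 = 14.2 K.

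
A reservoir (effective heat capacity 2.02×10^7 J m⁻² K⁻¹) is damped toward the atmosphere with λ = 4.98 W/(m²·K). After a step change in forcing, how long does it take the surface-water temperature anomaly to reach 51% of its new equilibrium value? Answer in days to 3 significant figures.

33.5 days

Areal heat capacity C = 2.02×10^7 J m⁻² K⁻¹ (given).
τ = C / λ = 2.02×10^7 / 4.98 = 4.06×10^6 s.
Fraction reached: 1 − e^(−t/τ) = 0.51 ⇒ t = −τ ln(1 − 0.51) = τ × 0.713.
t = 2.89×10^6 s = 33.5 days.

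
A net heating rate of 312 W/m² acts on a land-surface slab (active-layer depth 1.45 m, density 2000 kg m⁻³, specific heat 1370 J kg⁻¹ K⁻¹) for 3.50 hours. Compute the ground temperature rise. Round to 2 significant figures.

0.99 K

Areal heat capacity C = ρ c_p D = 2000 × 1370 × 1.45 = 3.97×10^6 J m⁻² K⁻¹.
Net heat input Q = F Δt = 312 × (3.50 hours × 3600 s/hour) = 3.93×10^6 J/m².
ΔT = Q / C = 3.93×10^6 / 3.97×10^6 = 0.989 K.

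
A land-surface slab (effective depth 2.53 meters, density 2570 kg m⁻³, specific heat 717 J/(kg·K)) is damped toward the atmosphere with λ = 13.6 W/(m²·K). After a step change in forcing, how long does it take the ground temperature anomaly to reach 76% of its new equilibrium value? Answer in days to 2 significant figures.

5.7 days

Areal heat capacity C = ρ c_p D = 2570 × 717 × 2.53 = 4.66×10^6 J/(m^2 K).
τ = C / λ = 4.66×10^6 / 13.6 = 3.43×10^5 s.
Fraction reached: 1 − e^(−t/τ) = 0.76 ⇒ t = −τ ln(1 − 0.76) = τ × 1.43.
t = 4.89×10^5 s = 5.66 days.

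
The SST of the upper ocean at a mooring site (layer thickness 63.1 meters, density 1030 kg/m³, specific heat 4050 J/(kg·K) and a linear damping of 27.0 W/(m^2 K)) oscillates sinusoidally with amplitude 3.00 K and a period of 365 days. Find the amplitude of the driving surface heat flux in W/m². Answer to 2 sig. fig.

Areal heat capacity C = ρ c_p D = 1030 × 4050 × 63.1 = 2.63×10^8 J/(m^2 K).
ω = 2π / 3.15×10^7 s = 1.99×10^-7 s⁻¹.
√((Cω)² + λ²) = √((52.4)² + 27.0²) = 59.0 W/(m²·K).
F₀ = A × √((Cω)²+λ²) = 3.00 × 59.0 = 177 W/m².

180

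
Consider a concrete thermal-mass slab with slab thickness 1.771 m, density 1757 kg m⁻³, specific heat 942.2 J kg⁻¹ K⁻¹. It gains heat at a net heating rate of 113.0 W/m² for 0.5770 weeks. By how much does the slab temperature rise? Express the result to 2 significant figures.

13 K

Areal heat capacity C = ρ c_p D = 1757 × 942.2 × 1.771 = 2.93×10^6 J m⁻² K⁻¹.
Net heat input Q = F Δt = 113.0 × (0.5770 weeks × 6.048×10^5 s/week) = 3.94×10^7 J/m².
ΔT = Q / C = 3.94×10^7 / 2.93×10^6 = 13.5 K.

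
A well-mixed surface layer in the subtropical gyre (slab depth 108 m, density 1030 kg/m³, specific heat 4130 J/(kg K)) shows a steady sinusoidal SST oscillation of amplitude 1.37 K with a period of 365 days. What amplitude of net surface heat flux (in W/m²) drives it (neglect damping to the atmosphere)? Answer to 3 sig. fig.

Areal heat capacity C = ρ c_p D = 1030 × 4130 × 108 = 4.59×10^8 J/(m²·K).
ω = 2π / 3.15×10^7 s = 1.99×10^-7 s⁻¹.
Cω = 4.59×10^8 × 1.99×10^-7 = 91.5 W/(m²·K).
F₀ = A × Cω = 1.37 × 91.5 = 125 W/m².

125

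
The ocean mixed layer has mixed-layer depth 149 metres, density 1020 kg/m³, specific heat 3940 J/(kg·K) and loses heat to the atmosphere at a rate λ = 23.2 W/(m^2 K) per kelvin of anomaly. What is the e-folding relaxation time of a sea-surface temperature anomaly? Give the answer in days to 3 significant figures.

299 days

Areal heat capacity C = ρ c_p D = 1020 × 3940 × 149 = 5.99×10^8 J/(m²·K).
Relaxation time τ = C / λ = 5.99×10^8 / 23.2 = 2.58×10^7 s.
In days: 2.58×10^7 s / (86400 s/day) = 299 days.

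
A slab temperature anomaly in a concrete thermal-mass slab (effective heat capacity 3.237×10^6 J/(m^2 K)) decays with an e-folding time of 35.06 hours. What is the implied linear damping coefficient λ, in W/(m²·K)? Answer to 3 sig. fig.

25.6

Areal heat capacity C = 3.237×10^6 J/(m^2 K) (given).
τ = 35.06 hours = 1.26×10^5 s.
λ = C / τ = 3.24×10^6 / 1.26×10^5 = 25.6 W/(m²·K).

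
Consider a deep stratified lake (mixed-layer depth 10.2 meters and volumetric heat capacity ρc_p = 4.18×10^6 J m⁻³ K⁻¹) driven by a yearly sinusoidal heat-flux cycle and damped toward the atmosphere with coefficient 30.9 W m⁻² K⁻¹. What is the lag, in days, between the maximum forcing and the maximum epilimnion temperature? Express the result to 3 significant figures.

15.6 days

Areal heat capacity C = ρc_p × D = 4.18×10^6 × 10.2 = 4.26×10^7 J/(m^2 K).
ω = 2π / 3.15×10^7 s = 1.99×10^-7 s⁻¹.
Phase lag φ = arctan(Cω/λ) = arctan(8.49/30.9) = 0.268 rad.
Time lag = φ / ω = 0.268 / 1.99×10^-7 = 1.35×10^6 s = 15.6 days.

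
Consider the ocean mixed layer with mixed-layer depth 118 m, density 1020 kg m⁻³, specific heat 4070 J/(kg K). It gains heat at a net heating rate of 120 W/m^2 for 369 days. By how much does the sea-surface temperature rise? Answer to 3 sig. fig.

7.81 K

Areal heat capacity C = ρ c_p D = 1020 × 4070 × 118 = 4.90×10^8 J/(m^2 K).
Net heat input Q = F Δt = 120 × (369 days × 86400 s/day) = 3.83×10^9 J/m².
ΔT = Q / C = 3.83×10^9 / 4.90×10^8 = 7.81 K.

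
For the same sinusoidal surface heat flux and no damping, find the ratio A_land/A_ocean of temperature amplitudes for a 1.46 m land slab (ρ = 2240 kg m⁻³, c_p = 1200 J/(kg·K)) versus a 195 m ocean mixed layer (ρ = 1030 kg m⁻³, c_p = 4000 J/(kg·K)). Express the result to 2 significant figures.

200

C_ocean = 1030 × 4000 × 195 = 8.03×10^8 J/(m²·K).
C_land = 2240 × 1200 × 1.46 = 3.92×10^6 J/(m²·K).
Undamped amplitude ∝ 1/C, so A_land/A_ocean = C_ocean/C_land = 205.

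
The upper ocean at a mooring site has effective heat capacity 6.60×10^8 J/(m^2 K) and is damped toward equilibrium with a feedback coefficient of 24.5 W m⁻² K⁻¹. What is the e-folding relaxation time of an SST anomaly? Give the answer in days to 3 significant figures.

312 days

Areal heat capacity C = 6.60×10^8 J/(m^2 K) (given).
Relaxation time τ = C / λ = 6.60×10^8 / 24.5 = 2.69×10^7 s.
In days: 2.69×10^7 s / (86400 s/day) = 312 days.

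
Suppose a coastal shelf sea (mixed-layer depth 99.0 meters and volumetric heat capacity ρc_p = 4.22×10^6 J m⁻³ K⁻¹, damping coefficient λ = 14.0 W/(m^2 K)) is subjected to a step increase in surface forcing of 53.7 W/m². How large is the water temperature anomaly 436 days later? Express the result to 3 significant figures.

2.75 K

Areal heat capacity C = ρc_p × D = 4.22×10^6 × 99.0 = 4.18×10^8 J/(m^2 K).
τ = C / λ = 4.18×10^8 / 14.0 = 2.98×10^7 s.
Equilibrium anomaly ΔT_eq = F / λ = 53.7 / 14.0 = 3.84 K.
t = 436 days = 3.77×10^7 s, so t/τ = 1.26.
ΔT(t) = ΔT_eq (1 − e^(−t/τ)) = 3.84 × (1 − e^−1.26) = 2.75 K.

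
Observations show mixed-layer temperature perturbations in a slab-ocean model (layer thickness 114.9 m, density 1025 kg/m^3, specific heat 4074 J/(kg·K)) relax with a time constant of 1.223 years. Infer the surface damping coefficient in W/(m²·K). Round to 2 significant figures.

12

Areal heat capacity C = ρ c_p D = 1025 × 4074 × 114.9 = 4.80×10^8 J m⁻² K⁻¹.
τ = 1.223 years = 3.86×10^7 s.
λ = C / τ = 4.80×10^8 / 3.86×10^7 = 12.4 W/(m²·K).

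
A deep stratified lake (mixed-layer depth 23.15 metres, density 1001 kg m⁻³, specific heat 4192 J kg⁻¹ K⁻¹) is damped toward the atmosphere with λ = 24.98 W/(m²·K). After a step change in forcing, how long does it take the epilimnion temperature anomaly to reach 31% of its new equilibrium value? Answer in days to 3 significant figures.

16.7 days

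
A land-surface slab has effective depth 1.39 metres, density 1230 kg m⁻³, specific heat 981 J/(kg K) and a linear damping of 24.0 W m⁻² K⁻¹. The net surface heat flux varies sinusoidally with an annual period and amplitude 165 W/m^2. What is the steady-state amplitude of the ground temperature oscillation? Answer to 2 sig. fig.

6.9 K

Areal heat capacity C = ρ c_p D = 1230 × 981 × 1.39 = 1.68×10^6 J/(m²·K).
Angular frequency ω = 2π / T = 2π / 3.15×10^7 s = 1.99×10^-7 s⁻¹.
√((Cω)² + λ²) = √((0.334)² + 24.0²) = 24.0 W/(m²·K).
Amplitude A = F₀ / √((Cω)²+λ²) = 165 / 24.0 = 6.87 K.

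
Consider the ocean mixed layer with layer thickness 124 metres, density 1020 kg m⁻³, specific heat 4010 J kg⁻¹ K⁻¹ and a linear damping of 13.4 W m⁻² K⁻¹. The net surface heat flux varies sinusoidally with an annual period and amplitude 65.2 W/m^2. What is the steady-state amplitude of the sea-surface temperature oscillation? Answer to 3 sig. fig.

0.640 K

Areal heat capacity C = ρ c_p D = 1020 × 4010 × 124 = 5.07×10^8 J/(m²·K).
Angular frequency ω = 2π / T = 2π / 3.15×10^7 s = 1.99×10^-7 s⁻¹.
√((Cω)² + λ²) = √((101)² + 13.4²) = 102 W/(m²·K).
Amplitude A = F₀ / √((Cω)²+λ²) = 65.2 / 102 = 0.640 K.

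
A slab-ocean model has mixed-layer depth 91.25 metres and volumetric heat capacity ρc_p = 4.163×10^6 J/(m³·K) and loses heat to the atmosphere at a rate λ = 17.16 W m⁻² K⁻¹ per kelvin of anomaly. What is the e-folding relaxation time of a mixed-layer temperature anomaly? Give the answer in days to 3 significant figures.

256 days

Areal heat capacity C = ρc_p × D = 4.163×10^6 × 91.25 = 3.80×10^8 J/(m²·K).
Relaxation time τ = C / λ = 3.80×10^8 / 17.16 = 2.21×10^7 s.
In days: 2.21×10^7 s / (86400 s/day) = 256 days.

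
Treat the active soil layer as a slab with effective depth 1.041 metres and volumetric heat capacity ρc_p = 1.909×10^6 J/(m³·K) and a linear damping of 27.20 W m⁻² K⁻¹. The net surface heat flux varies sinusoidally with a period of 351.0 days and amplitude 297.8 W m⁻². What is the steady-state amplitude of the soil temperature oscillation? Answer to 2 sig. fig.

Areal heat capacity C = ρc_p × D = 1.909×10^6 × 1.041 = 1.99×10^6 J/(m²·K).
Angular frequency ω = 2π / T = 2π / 3.03×10^7 s = 2.07×10^-7 s⁻¹.
√((Cω)² + λ²) = √((0.412)² + 27.20²) = 27.2 W/(m²·K).
Amplitude A = F₀ / √((Cω)²+λ²) = 297.8 / 27.2 = 10.9 K.

11 K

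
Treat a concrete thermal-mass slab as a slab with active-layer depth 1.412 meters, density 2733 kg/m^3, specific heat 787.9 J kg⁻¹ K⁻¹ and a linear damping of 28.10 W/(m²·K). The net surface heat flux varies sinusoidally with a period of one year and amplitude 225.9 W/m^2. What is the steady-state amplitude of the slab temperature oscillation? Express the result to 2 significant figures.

Areal heat capacity C = ρ c_p D = 2733 × 787.9 × 1.412 = 3.04×10^6 J m⁻² K⁻¹.
Angular frequency ω = 2π / T = 2π / 3.15×10^7 s = 1.99×10^-7 s⁻¹.
√((Cω)² + λ²) = √((0.606)² + 28.10²) = 28.1 W/(m²·K).
Amplitude A = F₀ / √((Cω)²+λ²) = 225.9 / 28.1 = 8.04 K.

8.0 K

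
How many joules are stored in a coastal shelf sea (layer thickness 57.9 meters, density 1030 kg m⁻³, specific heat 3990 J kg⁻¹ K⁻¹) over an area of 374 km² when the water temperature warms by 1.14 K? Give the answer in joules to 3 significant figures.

Areal heat capacity C = ρ c_p D = 1030 × 3990 × 57.9 = 2.38×10^8 J/(m^2 K).
Heat per unit area: q = C ΔT = 2.38×10^8 × 1.14 = 2.71×10^8 J/m².
Total heat: Q = q × A = 2.71×10^8 × (374 × 10⁶ m²) = 1.01×10^17 J.

1.01×10^17 J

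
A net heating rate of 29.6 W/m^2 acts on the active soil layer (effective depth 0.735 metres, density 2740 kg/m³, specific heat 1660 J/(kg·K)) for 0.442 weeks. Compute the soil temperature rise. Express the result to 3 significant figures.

Areal heat capacity C = ρ c_p D = 2740 × 1660 × 0.735 = 3.34×10^6 J m⁻² K⁻¹.
Net heat input Q = F Δt = 29.6 × (0.442 weeks × 6.048×10^5 s/week) = 7.91×10^6 J/m².
ΔT = Q / C = 7.91×10^6 / 3.34×10^6 = 2.37 K.

2.37 K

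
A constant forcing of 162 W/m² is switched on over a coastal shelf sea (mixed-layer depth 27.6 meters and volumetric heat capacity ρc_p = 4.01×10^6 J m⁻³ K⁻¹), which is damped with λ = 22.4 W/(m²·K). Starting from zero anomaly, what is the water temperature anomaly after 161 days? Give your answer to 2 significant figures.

Areal heat capacity C = ρc_p × D = 4.01×10^6 × 27.6 = 1.11×10^8 J/(m²·K).
τ = C / λ = 1.11×10^8 / 22.4 = 4.94×10^6 s.
Equilibrium anomaly ΔT_eq = F / λ = 162 / 22.4 = 7.23 K.
t = 161 days = 1.39×10^7 s, so t/τ = 2.82.
ΔT(t) = ΔT_eq (1 − e^(−t/τ)) = 7.23 × (1 − e^−2.82) = 6.80 K.

6.8 K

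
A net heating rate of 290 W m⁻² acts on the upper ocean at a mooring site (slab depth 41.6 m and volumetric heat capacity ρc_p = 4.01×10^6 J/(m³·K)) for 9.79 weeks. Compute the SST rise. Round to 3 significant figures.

Areal heat capacity C = ρc_p × D = 4.01×10^6 × 41.6 = 1.67×10^8 J/(m²·K).
Net heat input Q = F Δt = 290 × (9.79 weeks × 6.048×10^5 s/week) = 1.72×10^9 J/m².
ΔT = Q / C = 1.72×10^9 / 1.67×10^8 = 10.3 K.

10.3 K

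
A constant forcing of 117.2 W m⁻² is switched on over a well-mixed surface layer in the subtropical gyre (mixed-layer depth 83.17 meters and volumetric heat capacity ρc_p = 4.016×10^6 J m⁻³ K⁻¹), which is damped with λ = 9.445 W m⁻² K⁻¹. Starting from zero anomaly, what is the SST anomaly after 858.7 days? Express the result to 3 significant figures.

10.9 K

Areal heat capacity C = ρc_p × D = 4.016×10^6 × 83.17 = 3.34×10^8 J/(m²·K).
τ = C / λ = 3.34×10^8 / 9.445 = 3.54×10^7 s.
Equilibrium anomaly ΔT_eq = F / λ = 117.2 / 9.445 = 12.4 K.
t = 858.7 days = 7.42×10^7 s, so t/τ = 2.10.
ΔT(t) = ΔT_eq (1 − e^(−t/τ)) = 12.4 × (1 − e^−2.10) = 10.9 K.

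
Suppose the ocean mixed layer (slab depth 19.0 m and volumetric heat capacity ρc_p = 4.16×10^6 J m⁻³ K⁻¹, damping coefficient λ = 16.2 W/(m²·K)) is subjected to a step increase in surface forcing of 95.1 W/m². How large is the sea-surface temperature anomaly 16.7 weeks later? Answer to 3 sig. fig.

5.13 K

Areal heat capacity C = ρc_p × D = 4.16×10^6 × 19.0 = 7.90×10^7 J/(m^2 K).
τ = C / λ = 7.90×10^7 / 16.2 = 4.88×10^6 s.
Equilibrium anomaly ΔT_eq = F / λ = 95.1 / 16.2 = 5.87 K.
t = 16.7 weeks = 1.01×10^7 s, so t/τ = 2.07.
ΔT(t) = ΔT_eq (1 − e^(−t/τ)) = 5.87 × (1 − e^−2.07) = 5.13 K.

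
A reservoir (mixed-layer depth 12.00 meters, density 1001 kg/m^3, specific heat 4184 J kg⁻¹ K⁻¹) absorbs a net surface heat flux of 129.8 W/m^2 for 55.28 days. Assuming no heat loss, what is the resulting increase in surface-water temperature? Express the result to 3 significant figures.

12.3 K

Areal heat capacity C = ρ c_p D = 1001 × 4184 × 12.00 = 5.03×10^7 J m⁻² K⁻¹.
Net heat input Q = F Δt = 129.8 × (55.28 days × 86400 s/day) = 6.20×10^8 J/m².
ΔT = Q / C = 6.20×10^8 / 5.03×10^7 = 12.3 K.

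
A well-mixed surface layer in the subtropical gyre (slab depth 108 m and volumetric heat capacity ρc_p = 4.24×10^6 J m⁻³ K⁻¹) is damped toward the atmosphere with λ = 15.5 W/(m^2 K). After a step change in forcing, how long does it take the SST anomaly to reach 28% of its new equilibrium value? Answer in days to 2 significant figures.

Areal heat capacity C = ρc_p × D = 4.24×10^6 × 108 = 4.58×10^8 J/(m^2 K).
τ = C / λ = 4.58×10^8 / 15.5 = 2.95×10^7 s.
Fraction reached: 1 − e^(−t/τ) = 0.28 ⇒ t = −τ ln(1 − 0.28) = τ × 0.329.
t = 9.71×10^6 s = 112 days.

110 days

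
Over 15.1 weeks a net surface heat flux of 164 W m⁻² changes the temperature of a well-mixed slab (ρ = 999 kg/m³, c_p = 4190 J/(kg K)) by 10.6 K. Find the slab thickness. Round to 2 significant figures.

34 m

Heat input Q = F Δt = 164 × 9.13×10^6 s = 1.50×10^9 J/m².
Required areal heat capacity C = Q / ΔT = 1.41×10^8 J/(m²·K).
Depth D = C / (ρ c_p) = 1.41×10^8 / (999 × 4190) = 33.8 m.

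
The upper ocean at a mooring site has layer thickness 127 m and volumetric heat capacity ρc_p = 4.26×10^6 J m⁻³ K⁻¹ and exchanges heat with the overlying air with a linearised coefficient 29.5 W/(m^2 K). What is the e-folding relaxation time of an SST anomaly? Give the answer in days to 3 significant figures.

212 days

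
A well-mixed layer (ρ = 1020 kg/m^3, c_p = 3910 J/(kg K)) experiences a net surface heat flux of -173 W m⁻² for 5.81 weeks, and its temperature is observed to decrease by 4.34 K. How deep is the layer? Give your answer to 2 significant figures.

35 m

Heat input Q = F Δt = -173 × 3.51×10^6 s = -6.08×10^8 J/m².
Required areal heat capacity C = Q / ΔT = 1.40×10^8 J/(m²·K).
Depth D = C / (ρ c_p) = 1.40×10^8 / (1020 × 3910) = 35.1 m.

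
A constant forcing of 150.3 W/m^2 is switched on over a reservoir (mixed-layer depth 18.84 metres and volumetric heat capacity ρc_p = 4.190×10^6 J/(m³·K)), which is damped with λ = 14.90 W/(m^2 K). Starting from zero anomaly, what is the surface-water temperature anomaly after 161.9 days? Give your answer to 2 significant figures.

9.4 K

Areal heat capacity C = ρc_p × D = 4.190×10^6 × 18.84 = 7.89×10^7 J/(m²·K).
τ = C / λ = 7.89×10^7 / 14.90 = 5.30×10^6 s.
Equilibrium anomaly ΔT_eq = F / λ = 150.3 / 14.90 = 10.1 K.
t = 161.9 days = 1.40×10^7 s, so t/τ = 2.64.
ΔT(t) = ΔT_eq (1 − e^(−t/τ)) = 10.1 × (1 − e^−2.64) = 9.37 K.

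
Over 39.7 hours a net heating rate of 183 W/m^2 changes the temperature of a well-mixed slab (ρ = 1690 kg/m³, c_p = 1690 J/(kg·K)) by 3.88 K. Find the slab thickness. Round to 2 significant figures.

Heat input Q = F Δt = 183 × 1.43×10^5 s = 2.62×10^7 J/m².
Required areal heat capacity C = Q / ΔT = 6.74×10^6 J/(m²·K).
Depth D = C / (ρ c_p) = 6.74×10^6 / (1690 × 1690) = 2.36 m.

2.4 m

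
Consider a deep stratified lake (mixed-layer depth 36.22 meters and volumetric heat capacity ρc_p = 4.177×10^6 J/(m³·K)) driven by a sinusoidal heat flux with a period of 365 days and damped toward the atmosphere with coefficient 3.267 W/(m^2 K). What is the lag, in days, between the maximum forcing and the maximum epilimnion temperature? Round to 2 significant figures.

85 days

Areal heat capacity C = ρc_p × D = 4.177×10^6 × 36.22 = 1.51×10^8 J/(m^2 K).
ω = 2π / 3.15×10^7 s = 1.99×10^-7 s⁻¹.
Phase lag φ = arctan(Cω/λ) = arctan(30.1/3.267) = 1.46 rad.
Time lag = φ / ω = 1.46 / 1.99×10^-7 = 7.34×10^6 s = 85.0 days.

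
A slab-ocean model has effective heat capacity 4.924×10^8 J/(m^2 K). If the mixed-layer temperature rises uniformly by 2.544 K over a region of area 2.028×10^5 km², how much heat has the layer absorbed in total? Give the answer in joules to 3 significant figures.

2.54×10^20 J

Areal heat capacity C = 4.924×10^8 J/(m^2 K) (given).
Heat per unit area: q = C ΔT = 4.92×10^8 × 2.544 = 1.25×10^9 J/m².
Total heat: Q = q × A = 1.25×10^9 × (2.028×10^5 × 10⁶ m²) = 2.54×10^20 J.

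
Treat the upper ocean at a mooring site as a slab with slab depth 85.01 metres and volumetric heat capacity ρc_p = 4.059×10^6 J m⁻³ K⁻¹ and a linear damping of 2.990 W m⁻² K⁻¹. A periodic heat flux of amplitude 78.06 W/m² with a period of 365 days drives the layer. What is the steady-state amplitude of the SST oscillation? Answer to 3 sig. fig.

Areal heat capacity C = ρc_p × D = 4.059×10^6 × 85.01 = 3.45×10^8 J/(m^2 K).
Angular frequency ω = 2π / T = 2π / 3.15×10^7 s = 1.99×10^-7 s⁻¹.
√((Cω)² + λ²) = √((68.7)² + 2.990²) = 68.8 W/(m²·K).
Amplitude A = F₀ / √((Cω)²+λ²) = 78.06 / 68.8 = 1.13 K.

1.13 K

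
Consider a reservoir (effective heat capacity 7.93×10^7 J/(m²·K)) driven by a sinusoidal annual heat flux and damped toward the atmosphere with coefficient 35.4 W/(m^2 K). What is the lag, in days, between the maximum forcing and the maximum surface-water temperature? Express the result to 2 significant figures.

24 days

Areal heat capacity C = 7.93×10^7 J/(m²·K) (given).
ω = 2π / 3.15×10^7 s = 1.99×10^-7 s⁻¹.
Phase lag φ = arctan(Cω/λ) = arctan(15.8/35.4) = 0.420 rad.
Time lag = φ / ω = 0.420 / 1.99×10^-7 = 2.11×10^6 s = 24.4 days.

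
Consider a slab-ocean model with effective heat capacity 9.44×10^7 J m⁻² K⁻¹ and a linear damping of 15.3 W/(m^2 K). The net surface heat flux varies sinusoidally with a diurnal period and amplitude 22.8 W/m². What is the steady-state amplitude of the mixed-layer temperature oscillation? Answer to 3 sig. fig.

0.00332 K

Areal heat capacity C = 9.44×10^7 J m⁻² K⁻¹ (given).
Angular frequency ω = 2π / T = 2π / 86400 s = 7.27×10^-5 s⁻¹.
√((Cω)² + λ²) = √((6860)² + 15.3²) = 6860 W/(m²·K).
Amplitude A = F₀ / √((Cω)²+λ²) = 22.8 / 6860 = 0.00332 K.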